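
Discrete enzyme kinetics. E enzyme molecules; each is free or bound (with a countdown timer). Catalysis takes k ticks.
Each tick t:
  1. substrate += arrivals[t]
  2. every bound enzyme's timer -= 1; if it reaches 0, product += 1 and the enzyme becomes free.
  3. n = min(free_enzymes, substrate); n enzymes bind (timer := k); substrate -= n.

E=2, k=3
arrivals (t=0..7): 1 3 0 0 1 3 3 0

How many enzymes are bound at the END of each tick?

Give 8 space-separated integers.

Answer: 1 2 2 2 2 2 2 2

Derivation:
t=0: arr=1 -> substrate=0 bound=1 product=0
t=1: arr=3 -> substrate=2 bound=2 product=0
t=2: arr=0 -> substrate=2 bound=2 product=0
t=3: arr=0 -> substrate=1 bound=2 product=1
t=4: arr=1 -> substrate=1 bound=2 product=2
t=5: arr=3 -> substrate=4 bound=2 product=2
t=6: arr=3 -> substrate=6 bound=2 product=3
t=7: arr=0 -> substrate=5 bound=2 product=4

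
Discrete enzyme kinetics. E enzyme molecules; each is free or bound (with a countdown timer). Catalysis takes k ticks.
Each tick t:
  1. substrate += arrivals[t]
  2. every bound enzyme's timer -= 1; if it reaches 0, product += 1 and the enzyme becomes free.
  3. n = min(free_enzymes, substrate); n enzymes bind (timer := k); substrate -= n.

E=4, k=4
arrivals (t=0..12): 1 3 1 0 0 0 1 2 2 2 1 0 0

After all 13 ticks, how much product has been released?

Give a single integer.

t=0: arr=1 -> substrate=0 bound=1 product=0
t=1: arr=3 -> substrate=0 bound=4 product=0
t=2: arr=1 -> substrate=1 bound=4 product=0
t=3: arr=0 -> substrate=1 bound=4 product=0
t=4: arr=0 -> substrate=0 bound=4 product=1
t=5: arr=0 -> substrate=0 bound=1 product=4
t=6: arr=1 -> substrate=0 bound=2 product=4
t=7: arr=2 -> substrate=0 bound=4 product=4
t=8: arr=2 -> substrate=1 bound=4 product=5
t=9: arr=2 -> substrate=3 bound=4 product=5
t=10: arr=1 -> substrate=3 bound=4 product=6
t=11: arr=0 -> substrate=1 bound=4 product=8
t=12: arr=0 -> substrate=0 bound=4 product=9

Answer: 9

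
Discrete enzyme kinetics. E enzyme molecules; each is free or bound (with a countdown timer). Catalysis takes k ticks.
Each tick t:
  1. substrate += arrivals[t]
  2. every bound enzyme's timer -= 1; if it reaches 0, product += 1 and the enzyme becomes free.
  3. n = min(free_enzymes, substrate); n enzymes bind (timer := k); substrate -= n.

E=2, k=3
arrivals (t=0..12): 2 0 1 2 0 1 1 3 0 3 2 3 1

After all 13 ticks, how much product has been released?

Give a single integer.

Answer: 8

Derivation:
t=0: arr=2 -> substrate=0 bound=2 product=0
t=1: arr=0 -> substrate=0 bound=2 product=0
t=2: arr=1 -> substrate=1 bound=2 product=0
t=3: arr=2 -> substrate=1 bound=2 product=2
t=4: arr=0 -> substrate=1 bound=2 product=2
t=5: arr=1 -> substrate=2 bound=2 product=2
t=6: arr=1 -> substrate=1 bound=2 product=4
t=7: arr=3 -> substrate=4 bound=2 product=4
t=8: arr=0 -> substrate=4 bound=2 product=4
t=9: arr=3 -> substrate=5 bound=2 product=6
t=10: arr=2 -> substrate=7 bound=2 product=6
t=11: arr=3 -> substrate=10 bound=2 product=6
t=12: arr=1 -> substrate=9 bound=2 product=8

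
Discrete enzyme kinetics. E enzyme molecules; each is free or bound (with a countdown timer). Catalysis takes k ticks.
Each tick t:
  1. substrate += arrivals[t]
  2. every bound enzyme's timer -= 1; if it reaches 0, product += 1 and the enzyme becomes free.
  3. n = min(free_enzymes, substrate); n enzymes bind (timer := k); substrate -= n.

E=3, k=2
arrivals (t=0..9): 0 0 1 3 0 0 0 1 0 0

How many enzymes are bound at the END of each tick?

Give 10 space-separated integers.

t=0: arr=0 -> substrate=0 bound=0 product=0
t=1: arr=0 -> substrate=0 bound=0 product=0
t=2: arr=1 -> substrate=0 bound=1 product=0
t=3: arr=3 -> substrate=1 bound=3 product=0
t=4: arr=0 -> substrate=0 bound=3 product=1
t=5: arr=0 -> substrate=0 bound=1 product=3
t=6: arr=0 -> substrate=0 bound=0 product=4
t=7: arr=1 -> substrate=0 bound=1 product=4
t=8: arr=0 -> substrate=0 bound=1 product=4
t=9: arr=0 -> substrate=0 bound=0 product=5

Answer: 0 0 1 3 3 1 0 1 1 0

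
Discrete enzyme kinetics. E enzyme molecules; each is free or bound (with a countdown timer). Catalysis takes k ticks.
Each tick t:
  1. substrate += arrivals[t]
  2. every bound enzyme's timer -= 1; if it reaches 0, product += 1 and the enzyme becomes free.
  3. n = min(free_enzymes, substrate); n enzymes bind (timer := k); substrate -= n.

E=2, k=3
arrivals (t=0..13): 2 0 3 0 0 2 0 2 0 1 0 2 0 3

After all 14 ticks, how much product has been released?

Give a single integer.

t=0: arr=2 -> substrate=0 bound=2 product=0
t=1: arr=0 -> substrate=0 bound=2 product=0
t=2: arr=3 -> substrate=3 bound=2 product=0
t=3: arr=0 -> substrate=1 bound=2 product=2
t=4: arr=0 -> substrate=1 bound=2 product=2
t=5: arr=2 -> substrate=3 bound=2 product=2
t=6: arr=0 -> substrate=1 bound=2 product=4
t=7: arr=2 -> substrate=3 bound=2 product=4
t=8: arr=0 -> substrate=3 bound=2 product=4
t=9: arr=1 -> substrate=2 bound=2 product=6
t=10: arr=0 -> substrate=2 bound=2 product=6
t=11: arr=2 -> substrate=4 bound=2 product=6
t=12: arr=0 -> substrate=2 bound=2 product=8
t=13: arr=3 -> substrate=5 bound=2 product=8

Answer: 8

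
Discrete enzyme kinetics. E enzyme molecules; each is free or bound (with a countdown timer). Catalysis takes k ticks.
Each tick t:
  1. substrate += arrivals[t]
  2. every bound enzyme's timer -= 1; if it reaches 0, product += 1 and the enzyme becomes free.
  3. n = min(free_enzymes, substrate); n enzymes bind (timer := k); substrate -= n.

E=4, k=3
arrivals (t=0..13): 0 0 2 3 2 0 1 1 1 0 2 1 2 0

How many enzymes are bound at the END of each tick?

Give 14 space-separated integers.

t=0: arr=0 -> substrate=0 bound=0 product=0
t=1: arr=0 -> substrate=0 bound=0 product=0
t=2: arr=2 -> substrate=0 bound=2 product=0
t=3: arr=3 -> substrate=1 bound=4 product=0
t=4: arr=2 -> substrate=3 bound=4 product=0
t=5: arr=0 -> substrate=1 bound=4 product=2
t=6: arr=1 -> substrate=0 bound=4 product=4
t=7: arr=1 -> substrate=1 bound=4 product=4
t=8: arr=1 -> substrate=0 bound=4 product=6
t=9: arr=0 -> substrate=0 bound=2 product=8
t=10: arr=2 -> substrate=0 bound=4 product=8
t=11: arr=1 -> substrate=0 bound=3 product=10
t=12: arr=2 -> substrate=1 bound=4 product=10
t=13: arr=0 -> substrate=0 bound=3 product=12

Answer: 0 0 2 4 4 4 4 4 4 2 4 3 4 3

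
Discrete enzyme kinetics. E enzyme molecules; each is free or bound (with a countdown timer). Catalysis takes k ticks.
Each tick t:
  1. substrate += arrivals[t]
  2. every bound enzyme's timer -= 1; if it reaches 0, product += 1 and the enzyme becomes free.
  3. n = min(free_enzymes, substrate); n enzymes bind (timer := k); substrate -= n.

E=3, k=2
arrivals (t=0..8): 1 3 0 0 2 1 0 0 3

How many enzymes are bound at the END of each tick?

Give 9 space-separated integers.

t=0: arr=1 -> substrate=0 bound=1 product=0
t=1: arr=3 -> substrate=1 bound=3 product=0
t=2: arr=0 -> substrate=0 bound=3 product=1
t=3: arr=0 -> substrate=0 bound=1 product=3
t=4: arr=2 -> substrate=0 bound=2 product=4
t=5: arr=1 -> substrate=0 bound=3 product=4
t=6: arr=0 -> substrate=0 bound=1 product=6
t=7: arr=0 -> substrate=0 bound=0 product=7
t=8: arr=3 -> substrate=0 bound=3 product=7

Answer: 1 3 3 1 2 3 1 0 3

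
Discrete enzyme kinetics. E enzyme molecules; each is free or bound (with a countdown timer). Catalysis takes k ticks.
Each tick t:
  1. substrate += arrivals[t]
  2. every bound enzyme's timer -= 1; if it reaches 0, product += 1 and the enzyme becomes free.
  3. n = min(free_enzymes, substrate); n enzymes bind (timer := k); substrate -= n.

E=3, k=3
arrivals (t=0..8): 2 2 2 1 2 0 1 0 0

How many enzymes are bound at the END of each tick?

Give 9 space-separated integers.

Answer: 2 3 3 3 3 3 3 3 3

Derivation:
t=0: arr=2 -> substrate=0 bound=2 product=0
t=1: arr=2 -> substrate=1 bound=3 product=0
t=2: arr=2 -> substrate=3 bound=3 product=0
t=3: arr=1 -> substrate=2 bound=3 product=2
t=4: arr=2 -> substrate=3 bound=3 product=3
t=5: arr=0 -> substrate=3 bound=3 product=3
t=6: arr=1 -> substrate=2 bound=3 product=5
t=7: arr=0 -> substrate=1 bound=3 product=6
t=8: arr=0 -> substrate=1 bound=3 product=6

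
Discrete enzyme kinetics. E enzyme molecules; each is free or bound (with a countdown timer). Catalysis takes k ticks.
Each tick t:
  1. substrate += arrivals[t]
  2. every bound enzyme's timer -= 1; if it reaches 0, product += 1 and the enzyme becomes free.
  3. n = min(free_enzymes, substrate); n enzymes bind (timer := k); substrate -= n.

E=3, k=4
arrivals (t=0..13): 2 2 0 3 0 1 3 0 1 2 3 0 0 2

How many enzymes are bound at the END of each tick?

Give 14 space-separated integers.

Answer: 2 3 3 3 3 3 3 3 3 3 3 3 3 3

Derivation:
t=0: arr=2 -> substrate=0 bound=2 product=0
t=1: arr=2 -> substrate=1 bound=3 product=0
t=2: arr=0 -> substrate=1 bound=3 product=0
t=3: arr=3 -> substrate=4 bound=3 product=0
t=4: arr=0 -> substrate=2 bound=3 product=2
t=5: arr=1 -> substrate=2 bound=3 product=3
t=6: arr=3 -> substrate=5 bound=3 product=3
t=7: arr=0 -> substrate=5 bound=3 product=3
t=8: arr=1 -> substrate=4 bound=3 product=5
t=9: arr=2 -> substrate=5 bound=3 product=6
t=10: arr=3 -> substrate=8 bound=3 product=6
t=11: arr=0 -> substrate=8 bound=3 product=6
t=12: arr=0 -> substrate=6 bound=3 product=8
t=13: arr=2 -> substrate=7 bound=3 product=9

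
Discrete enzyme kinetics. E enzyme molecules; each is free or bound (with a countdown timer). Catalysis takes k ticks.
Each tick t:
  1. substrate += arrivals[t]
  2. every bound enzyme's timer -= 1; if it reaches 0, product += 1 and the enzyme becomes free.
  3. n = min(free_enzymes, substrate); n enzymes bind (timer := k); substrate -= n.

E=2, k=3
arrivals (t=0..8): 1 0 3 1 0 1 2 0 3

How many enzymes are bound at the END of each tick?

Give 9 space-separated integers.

Answer: 1 1 2 2 2 2 2 2 2

Derivation:
t=0: arr=1 -> substrate=0 bound=1 product=0
t=1: arr=0 -> substrate=0 bound=1 product=0
t=2: arr=3 -> substrate=2 bound=2 product=0
t=3: arr=1 -> substrate=2 bound=2 product=1
t=4: arr=0 -> substrate=2 bound=2 product=1
t=5: arr=1 -> substrate=2 bound=2 product=2
t=6: arr=2 -> substrate=3 bound=2 product=3
t=7: arr=0 -> substrate=3 bound=2 product=3
t=8: arr=3 -> substrate=5 bound=2 product=4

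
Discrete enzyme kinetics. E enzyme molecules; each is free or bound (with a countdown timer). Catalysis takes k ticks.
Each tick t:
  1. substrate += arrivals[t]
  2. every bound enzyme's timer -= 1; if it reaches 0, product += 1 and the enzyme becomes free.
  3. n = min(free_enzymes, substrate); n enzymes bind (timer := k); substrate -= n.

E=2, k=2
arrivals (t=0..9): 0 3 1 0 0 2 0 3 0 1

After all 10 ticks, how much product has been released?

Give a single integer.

Answer: 8

Derivation:
t=0: arr=0 -> substrate=0 bound=0 product=0
t=1: arr=3 -> substrate=1 bound=2 product=0
t=2: arr=1 -> substrate=2 bound=2 product=0
t=3: arr=0 -> substrate=0 bound=2 product=2
t=4: arr=0 -> substrate=0 bound=2 product=2
t=5: arr=2 -> substrate=0 bound=2 product=4
t=6: arr=0 -> substrate=0 bound=2 product=4
t=7: arr=3 -> substrate=1 bound=2 product=6
t=8: arr=0 -> substrate=1 bound=2 product=6
t=9: arr=1 -> substrate=0 bound=2 product=8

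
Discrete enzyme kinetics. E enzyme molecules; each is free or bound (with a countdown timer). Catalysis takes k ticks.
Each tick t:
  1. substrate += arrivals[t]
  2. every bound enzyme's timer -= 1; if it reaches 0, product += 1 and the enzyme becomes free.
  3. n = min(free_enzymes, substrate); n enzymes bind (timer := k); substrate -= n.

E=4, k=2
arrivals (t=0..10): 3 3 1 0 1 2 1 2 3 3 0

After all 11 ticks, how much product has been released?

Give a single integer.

Answer: 15

Derivation:
t=0: arr=3 -> substrate=0 bound=3 product=0
t=1: arr=3 -> substrate=2 bound=4 product=0
t=2: arr=1 -> substrate=0 bound=4 product=3
t=3: arr=0 -> substrate=0 bound=3 product=4
t=4: arr=1 -> substrate=0 bound=1 product=7
t=5: arr=2 -> substrate=0 bound=3 product=7
t=6: arr=1 -> substrate=0 bound=3 product=8
t=7: arr=2 -> substrate=0 bound=3 product=10
t=8: arr=3 -> substrate=1 bound=4 product=11
t=9: arr=3 -> substrate=2 bound=4 product=13
t=10: arr=0 -> substrate=0 bound=4 product=15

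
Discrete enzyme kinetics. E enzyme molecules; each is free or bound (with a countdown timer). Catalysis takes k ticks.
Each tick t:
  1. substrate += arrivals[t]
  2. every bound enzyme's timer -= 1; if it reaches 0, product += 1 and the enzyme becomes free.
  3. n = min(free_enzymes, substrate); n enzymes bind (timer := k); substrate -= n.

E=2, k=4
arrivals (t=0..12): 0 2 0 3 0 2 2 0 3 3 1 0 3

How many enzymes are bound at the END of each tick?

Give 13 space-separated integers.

t=0: arr=0 -> substrate=0 bound=0 product=0
t=1: arr=2 -> substrate=0 bound=2 product=0
t=2: arr=0 -> substrate=0 bound=2 product=0
t=3: arr=3 -> substrate=3 bound=2 product=0
t=4: arr=0 -> substrate=3 bound=2 product=0
t=5: arr=2 -> substrate=3 bound=2 product=2
t=6: arr=2 -> substrate=5 bound=2 product=2
t=7: arr=0 -> substrate=5 bound=2 product=2
t=8: arr=3 -> substrate=8 bound=2 product=2
t=9: arr=3 -> substrate=9 bound=2 product=4
t=10: arr=1 -> substrate=10 bound=2 product=4
t=11: arr=0 -> substrate=10 bound=2 product=4
t=12: arr=3 -> substrate=13 bound=2 product=4

Answer: 0 2 2 2 2 2 2 2 2 2 2 2 2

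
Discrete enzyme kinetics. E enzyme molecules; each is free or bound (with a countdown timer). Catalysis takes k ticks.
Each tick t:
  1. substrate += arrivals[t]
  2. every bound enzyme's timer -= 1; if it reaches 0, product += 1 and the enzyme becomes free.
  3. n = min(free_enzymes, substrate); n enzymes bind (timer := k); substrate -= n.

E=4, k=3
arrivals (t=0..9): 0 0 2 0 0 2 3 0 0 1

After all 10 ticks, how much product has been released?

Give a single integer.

Answer: 6

Derivation:
t=0: arr=0 -> substrate=0 bound=0 product=0
t=1: arr=0 -> substrate=0 bound=0 product=0
t=2: arr=2 -> substrate=0 bound=2 product=0
t=3: arr=0 -> substrate=0 bound=2 product=0
t=4: arr=0 -> substrate=0 bound=2 product=0
t=5: arr=2 -> substrate=0 bound=2 product=2
t=6: arr=3 -> substrate=1 bound=4 product=2
t=7: arr=0 -> substrate=1 bound=4 product=2
t=8: arr=0 -> substrate=0 bound=3 product=4
t=9: arr=1 -> substrate=0 bound=2 product=6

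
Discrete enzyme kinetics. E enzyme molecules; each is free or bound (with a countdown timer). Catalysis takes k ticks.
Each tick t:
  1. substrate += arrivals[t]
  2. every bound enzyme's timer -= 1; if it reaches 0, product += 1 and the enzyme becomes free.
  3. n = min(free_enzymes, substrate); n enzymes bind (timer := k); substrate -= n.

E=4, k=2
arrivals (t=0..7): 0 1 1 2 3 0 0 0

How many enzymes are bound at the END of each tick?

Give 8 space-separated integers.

t=0: arr=0 -> substrate=0 bound=0 product=0
t=1: arr=1 -> substrate=0 bound=1 product=0
t=2: arr=1 -> substrate=0 bound=2 product=0
t=3: arr=2 -> substrate=0 bound=3 product=1
t=4: arr=3 -> substrate=1 bound=4 product=2
t=5: arr=0 -> substrate=0 bound=3 product=4
t=6: arr=0 -> substrate=0 bound=1 product=6
t=7: arr=0 -> substrate=0 bound=0 product=7

Answer: 0 1 2 3 4 3 1 0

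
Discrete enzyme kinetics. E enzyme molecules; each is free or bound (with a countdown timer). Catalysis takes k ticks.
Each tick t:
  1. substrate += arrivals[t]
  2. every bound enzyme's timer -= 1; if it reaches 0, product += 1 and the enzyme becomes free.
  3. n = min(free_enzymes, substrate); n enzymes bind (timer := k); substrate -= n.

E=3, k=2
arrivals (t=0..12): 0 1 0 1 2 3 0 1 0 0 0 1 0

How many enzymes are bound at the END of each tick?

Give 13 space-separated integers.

t=0: arr=0 -> substrate=0 bound=0 product=0
t=1: arr=1 -> substrate=0 bound=1 product=0
t=2: arr=0 -> substrate=0 bound=1 product=0
t=3: arr=1 -> substrate=0 bound=1 product=1
t=4: arr=2 -> substrate=0 bound=3 product=1
t=5: arr=3 -> substrate=2 bound=3 product=2
t=6: arr=0 -> substrate=0 bound=3 product=4
t=7: arr=1 -> substrate=0 bound=3 product=5
t=8: arr=0 -> substrate=0 bound=1 product=7
t=9: arr=0 -> substrate=0 bound=0 product=8
t=10: arr=0 -> substrate=0 bound=0 product=8
t=11: arr=1 -> substrate=0 bound=1 product=8
t=12: arr=0 -> substrate=0 bound=1 product=8

Answer: 0 1 1 1 3 3 3 3 1 0 0 1 1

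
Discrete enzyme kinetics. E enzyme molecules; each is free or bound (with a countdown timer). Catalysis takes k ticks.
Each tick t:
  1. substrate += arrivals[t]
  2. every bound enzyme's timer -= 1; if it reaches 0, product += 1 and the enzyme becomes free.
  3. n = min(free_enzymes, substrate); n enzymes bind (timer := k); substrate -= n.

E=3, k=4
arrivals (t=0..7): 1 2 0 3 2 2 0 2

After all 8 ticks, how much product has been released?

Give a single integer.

Answer: 3

Derivation:
t=0: arr=1 -> substrate=0 bound=1 product=0
t=1: arr=2 -> substrate=0 bound=3 product=0
t=2: arr=0 -> substrate=0 bound=3 product=0
t=3: arr=3 -> substrate=3 bound=3 product=0
t=4: arr=2 -> substrate=4 bound=3 product=1
t=5: arr=2 -> substrate=4 bound=3 product=3
t=6: arr=0 -> substrate=4 bound=3 product=3
t=7: arr=2 -> substrate=6 bound=3 product=3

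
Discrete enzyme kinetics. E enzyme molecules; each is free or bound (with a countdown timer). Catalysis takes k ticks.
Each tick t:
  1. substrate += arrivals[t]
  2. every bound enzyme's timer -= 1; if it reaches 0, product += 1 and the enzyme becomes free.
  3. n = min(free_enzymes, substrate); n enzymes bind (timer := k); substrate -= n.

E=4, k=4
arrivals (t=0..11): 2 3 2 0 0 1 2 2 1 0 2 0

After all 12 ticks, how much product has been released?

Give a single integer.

t=0: arr=2 -> substrate=0 bound=2 product=0
t=1: arr=3 -> substrate=1 bound=4 product=0
t=2: arr=2 -> substrate=3 bound=4 product=0
t=3: arr=0 -> substrate=3 bound=4 product=0
t=4: arr=0 -> substrate=1 bound=4 product=2
t=5: arr=1 -> substrate=0 bound=4 product=4
t=6: arr=2 -> substrate=2 bound=4 product=4
t=7: arr=2 -> substrate=4 bound=4 product=4
t=8: arr=1 -> substrate=3 bound=4 product=6
t=9: arr=0 -> substrate=1 bound=4 product=8
t=10: arr=2 -> substrate=3 bound=4 product=8
t=11: arr=0 -> substrate=3 bound=4 product=8

Answer: 8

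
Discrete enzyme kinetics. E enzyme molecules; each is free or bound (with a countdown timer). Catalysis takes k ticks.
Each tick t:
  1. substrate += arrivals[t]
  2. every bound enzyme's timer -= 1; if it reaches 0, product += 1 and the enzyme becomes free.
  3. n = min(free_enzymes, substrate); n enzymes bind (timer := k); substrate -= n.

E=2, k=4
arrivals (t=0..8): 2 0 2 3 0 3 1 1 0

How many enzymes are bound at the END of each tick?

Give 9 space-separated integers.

t=0: arr=2 -> substrate=0 bound=2 product=0
t=1: arr=0 -> substrate=0 bound=2 product=0
t=2: arr=2 -> substrate=2 bound=2 product=0
t=3: arr=3 -> substrate=5 bound=2 product=0
t=4: arr=0 -> substrate=3 bound=2 product=2
t=5: arr=3 -> substrate=6 bound=2 product=2
t=6: arr=1 -> substrate=7 bound=2 product=2
t=7: arr=1 -> substrate=8 bound=2 product=2
t=8: arr=0 -> substrate=6 bound=2 product=4

Answer: 2 2 2 2 2 2 2 2 2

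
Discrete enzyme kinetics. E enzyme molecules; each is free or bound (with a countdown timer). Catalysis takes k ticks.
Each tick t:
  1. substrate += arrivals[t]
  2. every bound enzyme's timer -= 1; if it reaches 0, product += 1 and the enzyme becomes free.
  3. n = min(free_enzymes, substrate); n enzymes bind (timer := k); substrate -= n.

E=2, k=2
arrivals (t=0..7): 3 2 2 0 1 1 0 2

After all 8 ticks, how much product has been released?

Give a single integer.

Answer: 6

Derivation:
t=0: arr=3 -> substrate=1 bound=2 product=0
t=1: arr=2 -> substrate=3 bound=2 product=0
t=2: arr=2 -> substrate=3 bound=2 product=2
t=3: arr=0 -> substrate=3 bound=2 product=2
t=4: arr=1 -> substrate=2 bound=2 product=4
t=5: arr=1 -> substrate=3 bound=2 product=4
t=6: arr=0 -> substrate=1 bound=2 product=6
t=7: arr=2 -> substrate=3 bound=2 product=6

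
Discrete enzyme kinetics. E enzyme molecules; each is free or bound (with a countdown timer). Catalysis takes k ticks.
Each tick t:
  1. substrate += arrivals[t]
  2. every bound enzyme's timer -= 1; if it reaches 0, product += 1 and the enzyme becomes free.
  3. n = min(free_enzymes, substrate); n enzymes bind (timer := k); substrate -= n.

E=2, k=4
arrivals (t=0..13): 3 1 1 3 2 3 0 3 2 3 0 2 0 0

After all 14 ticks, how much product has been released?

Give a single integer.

Answer: 6

Derivation:
t=0: arr=3 -> substrate=1 bound=2 product=0
t=1: arr=1 -> substrate=2 bound=2 product=0
t=2: arr=1 -> substrate=3 bound=2 product=0
t=3: arr=3 -> substrate=6 bound=2 product=0
t=4: arr=2 -> substrate=6 bound=2 product=2
t=5: arr=3 -> substrate=9 bound=2 product=2
t=6: arr=0 -> substrate=9 bound=2 product=2
t=7: arr=3 -> substrate=12 bound=2 product=2
t=8: arr=2 -> substrate=12 bound=2 product=4
t=9: arr=3 -> substrate=15 bound=2 product=4
t=10: arr=0 -> substrate=15 bound=2 product=4
t=11: arr=2 -> substrate=17 bound=2 product=4
t=12: arr=0 -> substrate=15 bound=2 product=6
t=13: arr=0 -> substrate=15 bound=2 product=6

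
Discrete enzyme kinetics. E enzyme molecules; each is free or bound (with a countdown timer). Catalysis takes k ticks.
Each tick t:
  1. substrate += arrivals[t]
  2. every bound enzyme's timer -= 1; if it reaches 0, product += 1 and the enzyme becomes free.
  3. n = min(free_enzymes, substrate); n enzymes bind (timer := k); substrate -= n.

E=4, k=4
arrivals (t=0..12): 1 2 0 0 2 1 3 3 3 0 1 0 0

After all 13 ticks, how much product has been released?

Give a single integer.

Answer: 9

Derivation:
t=0: arr=1 -> substrate=0 bound=1 product=0
t=1: arr=2 -> substrate=0 bound=3 product=0
t=2: arr=0 -> substrate=0 bound=3 product=0
t=3: arr=0 -> substrate=0 bound=3 product=0
t=4: arr=2 -> substrate=0 bound=4 product=1
t=5: arr=1 -> substrate=0 bound=3 product=3
t=6: arr=3 -> substrate=2 bound=4 product=3
t=7: arr=3 -> substrate=5 bound=4 product=3
t=8: arr=3 -> substrate=6 bound=4 product=5
t=9: arr=0 -> substrate=5 bound=4 product=6
t=10: arr=1 -> substrate=5 bound=4 product=7
t=11: arr=0 -> substrate=5 bound=4 product=7
t=12: arr=0 -> substrate=3 bound=4 product=9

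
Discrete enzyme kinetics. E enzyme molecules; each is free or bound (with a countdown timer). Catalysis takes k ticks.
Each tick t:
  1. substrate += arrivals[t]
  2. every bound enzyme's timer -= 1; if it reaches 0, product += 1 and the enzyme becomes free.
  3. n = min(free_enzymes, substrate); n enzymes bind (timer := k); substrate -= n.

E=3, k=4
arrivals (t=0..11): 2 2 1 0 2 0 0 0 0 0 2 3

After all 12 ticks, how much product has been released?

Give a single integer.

t=0: arr=2 -> substrate=0 bound=2 product=0
t=1: arr=2 -> substrate=1 bound=3 product=0
t=2: arr=1 -> substrate=2 bound=3 product=0
t=3: arr=0 -> substrate=2 bound=3 product=0
t=4: arr=2 -> substrate=2 bound=3 product=2
t=5: arr=0 -> substrate=1 bound=3 product=3
t=6: arr=0 -> substrate=1 bound=3 product=3
t=7: arr=0 -> substrate=1 bound=3 product=3
t=8: arr=0 -> substrate=0 bound=2 product=5
t=9: arr=0 -> substrate=0 bound=1 product=6
t=10: arr=2 -> substrate=0 bound=3 product=6
t=11: arr=3 -> substrate=3 bound=3 product=6

Answer: 6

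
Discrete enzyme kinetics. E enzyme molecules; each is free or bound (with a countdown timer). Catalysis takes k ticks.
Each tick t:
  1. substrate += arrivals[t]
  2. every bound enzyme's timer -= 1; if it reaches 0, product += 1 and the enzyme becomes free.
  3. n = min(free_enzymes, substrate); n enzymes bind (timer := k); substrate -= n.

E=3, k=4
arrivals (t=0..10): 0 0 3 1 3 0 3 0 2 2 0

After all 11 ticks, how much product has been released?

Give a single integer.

t=0: arr=0 -> substrate=0 bound=0 product=0
t=1: arr=0 -> substrate=0 bound=0 product=0
t=2: arr=3 -> substrate=0 bound=3 product=0
t=3: arr=1 -> substrate=1 bound=3 product=0
t=4: arr=3 -> substrate=4 bound=3 product=0
t=5: arr=0 -> substrate=4 bound=3 product=0
t=6: arr=3 -> substrate=4 bound=3 product=3
t=7: arr=0 -> substrate=4 bound=3 product=3
t=8: arr=2 -> substrate=6 bound=3 product=3
t=9: arr=2 -> substrate=8 bound=3 product=3
t=10: arr=0 -> substrate=5 bound=3 product=6

Answer: 6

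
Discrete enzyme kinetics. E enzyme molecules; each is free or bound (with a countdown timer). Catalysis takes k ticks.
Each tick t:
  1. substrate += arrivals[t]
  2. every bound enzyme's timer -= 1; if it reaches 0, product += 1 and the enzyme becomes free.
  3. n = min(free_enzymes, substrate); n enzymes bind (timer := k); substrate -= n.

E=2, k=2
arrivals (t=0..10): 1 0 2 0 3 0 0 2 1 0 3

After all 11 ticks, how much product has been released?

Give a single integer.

Answer: 8

Derivation:
t=0: arr=1 -> substrate=0 bound=1 product=0
t=1: arr=0 -> substrate=0 bound=1 product=0
t=2: arr=2 -> substrate=0 bound=2 product=1
t=3: arr=0 -> substrate=0 bound=2 product=1
t=4: arr=3 -> substrate=1 bound=2 product=3
t=5: arr=0 -> substrate=1 bound=2 product=3
t=6: arr=0 -> substrate=0 bound=1 product=5
t=7: arr=2 -> substrate=1 bound=2 product=5
t=8: arr=1 -> substrate=1 bound=2 product=6
t=9: arr=0 -> substrate=0 bound=2 product=7
t=10: arr=3 -> substrate=2 bound=2 product=8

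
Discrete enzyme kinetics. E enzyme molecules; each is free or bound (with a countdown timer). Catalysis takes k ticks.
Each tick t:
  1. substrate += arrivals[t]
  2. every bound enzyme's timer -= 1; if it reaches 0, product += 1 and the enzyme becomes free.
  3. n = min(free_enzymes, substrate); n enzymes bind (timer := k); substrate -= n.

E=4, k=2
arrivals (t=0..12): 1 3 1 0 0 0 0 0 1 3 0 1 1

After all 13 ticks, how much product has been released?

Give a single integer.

t=0: arr=1 -> substrate=0 bound=1 product=0
t=1: arr=3 -> substrate=0 bound=4 product=0
t=2: arr=1 -> substrate=0 bound=4 product=1
t=3: arr=0 -> substrate=0 bound=1 product=4
t=4: arr=0 -> substrate=0 bound=0 product=5
t=5: arr=0 -> substrate=0 bound=0 product=5
t=6: arr=0 -> substrate=0 bound=0 product=5
t=7: arr=0 -> substrate=0 bound=0 product=5
t=8: arr=1 -> substrate=0 bound=1 product=5
t=9: arr=3 -> substrate=0 bound=4 product=5
t=10: arr=0 -> substrate=0 bound=3 product=6
t=11: arr=1 -> substrate=0 bound=1 product=9
t=12: arr=1 -> substrate=0 bound=2 product=9

Answer: 9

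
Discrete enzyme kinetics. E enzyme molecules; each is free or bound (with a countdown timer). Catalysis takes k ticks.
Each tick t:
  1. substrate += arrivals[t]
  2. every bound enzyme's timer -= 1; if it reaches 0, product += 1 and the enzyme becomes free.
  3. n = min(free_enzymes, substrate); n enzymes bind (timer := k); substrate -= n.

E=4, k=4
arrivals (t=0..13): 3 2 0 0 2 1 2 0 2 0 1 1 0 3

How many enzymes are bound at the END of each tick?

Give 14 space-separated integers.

Answer: 3 4 4 4 4 4 4 4 4 4 4 4 3 4

Derivation:
t=0: arr=3 -> substrate=0 bound=3 product=0
t=1: arr=2 -> substrate=1 bound=4 product=0
t=2: arr=0 -> substrate=1 bound=4 product=0
t=3: arr=0 -> substrate=1 bound=4 product=0
t=4: arr=2 -> substrate=0 bound=4 product=3
t=5: arr=1 -> substrate=0 bound=4 product=4
t=6: arr=2 -> substrate=2 bound=4 product=4
t=7: arr=0 -> substrate=2 bound=4 product=4
t=8: arr=2 -> substrate=1 bound=4 product=7
t=9: arr=0 -> substrate=0 bound=4 product=8
t=10: arr=1 -> substrate=1 bound=4 product=8
t=11: arr=1 -> substrate=2 bound=4 product=8
t=12: arr=0 -> substrate=0 bound=3 product=11
t=13: arr=3 -> substrate=1 bound=4 product=12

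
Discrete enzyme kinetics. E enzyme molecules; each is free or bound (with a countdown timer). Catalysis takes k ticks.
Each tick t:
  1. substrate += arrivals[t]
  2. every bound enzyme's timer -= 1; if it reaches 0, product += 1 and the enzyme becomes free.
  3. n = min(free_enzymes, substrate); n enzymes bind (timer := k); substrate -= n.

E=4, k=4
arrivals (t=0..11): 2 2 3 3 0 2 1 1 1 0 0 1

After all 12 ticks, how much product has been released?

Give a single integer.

t=0: arr=2 -> substrate=0 bound=2 product=0
t=1: arr=2 -> substrate=0 bound=4 product=0
t=2: arr=3 -> substrate=3 bound=4 product=0
t=3: arr=3 -> substrate=6 bound=4 product=0
t=4: arr=0 -> substrate=4 bound=4 product=2
t=5: arr=2 -> substrate=4 bound=4 product=4
t=6: arr=1 -> substrate=5 bound=4 product=4
t=7: arr=1 -> substrate=6 bound=4 product=4
t=8: arr=1 -> substrate=5 bound=4 product=6
t=9: arr=0 -> substrate=3 bound=4 product=8
t=10: arr=0 -> substrate=3 bound=4 product=8
t=11: arr=1 -> substrate=4 bound=4 product=8

Answer: 8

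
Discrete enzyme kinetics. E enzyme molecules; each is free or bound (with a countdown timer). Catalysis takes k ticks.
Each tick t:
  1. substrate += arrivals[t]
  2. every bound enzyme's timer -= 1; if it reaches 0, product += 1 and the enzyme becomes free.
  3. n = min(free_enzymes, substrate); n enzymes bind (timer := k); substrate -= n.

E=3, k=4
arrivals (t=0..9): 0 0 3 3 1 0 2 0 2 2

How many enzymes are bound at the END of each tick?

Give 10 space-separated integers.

Answer: 0 0 3 3 3 3 3 3 3 3

Derivation:
t=0: arr=0 -> substrate=0 bound=0 product=0
t=1: arr=0 -> substrate=0 bound=0 product=0
t=2: arr=3 -> substrate=0 bound=3 product=0
t=3: arr=3 -> substrate=3 bound=3 product=0
t=4: arr=1 -> substrate=4 bound=3 product=0
t=5: arr=0 -> substrate=4 bound=3 product=0
t=6: arr=2 -> substrate=3 bound=3 product=3
t=7: arr=0 -> substrate=3 bound=3 product=3
t=8: arr=2 -> substrate=5 bound=3 product=3
t=9: arr=2 -> substrate=7 bound=3 product=3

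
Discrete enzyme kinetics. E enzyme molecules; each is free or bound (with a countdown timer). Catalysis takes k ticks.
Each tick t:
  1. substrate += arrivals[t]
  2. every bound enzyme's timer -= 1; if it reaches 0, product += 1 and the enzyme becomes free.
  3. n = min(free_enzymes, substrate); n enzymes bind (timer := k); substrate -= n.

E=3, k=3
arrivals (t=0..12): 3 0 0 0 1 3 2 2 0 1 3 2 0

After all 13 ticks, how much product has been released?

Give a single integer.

t=0: arr=3 -> substrate=0 bound=3 product=0
t=1: arr=0 -> substrate=0 bound=3 product=0
t=2: arr=0 -> substrate=0 bound=3 product=0
t=3: arr=0 -> substrate=0 bound=0 product=3
t=4: arr=1 -> substrate=0 bound=1 product=3
t=5: arr=3 -> substrate=1 bound=3 product=3
t=6: arr=2 -> substrate=3 bound=3 product=3
t=7: arr=2 -> substrate=4 bound=3 product=4
t=8: arr=0 -> substrate=2 bound=3 product=6
t=9: arr=1 -> substrate=3 bound=3 product=6
t=10: arr=3 -> substrate=5 bound=3 product=7
t=11: arr=2 -> substrate=5 bound=3 product=9
t=12: arr=0 -> substrate=5 bound=3 product=9

Answer: 9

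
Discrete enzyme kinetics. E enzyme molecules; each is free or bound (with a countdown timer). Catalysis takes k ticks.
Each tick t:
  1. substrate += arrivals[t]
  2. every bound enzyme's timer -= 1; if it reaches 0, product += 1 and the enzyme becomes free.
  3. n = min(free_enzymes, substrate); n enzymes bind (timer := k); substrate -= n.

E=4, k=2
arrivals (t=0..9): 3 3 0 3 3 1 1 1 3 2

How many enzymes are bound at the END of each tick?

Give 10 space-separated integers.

t=0: arr=3 -> substrate=0 bound=3 product=0
t=1: arr=3 -> substrate=2 bound=4 product=0
t=2: arr=0 -> substrate=0 bound=3 product=3
t=3: arr=3 -> substrate=1 bound=4 product=4
t=4: arr=3 -> substrate=2 bound=4 product=6
t=5: arr=1 -> substrate=1 bound=4 product=8
t=6: arr=1 -> substrate=0 bound=4 product=10
t=7: arr=1 -> substrate=0 bound=3 product=12
t=8: arr=3 -> substrate=0 bound=4 product=14
t=9: arr=2 -> substrate=1 bound=4 product=15

Answer: 3 4 3 4 4 4 4 3 4 4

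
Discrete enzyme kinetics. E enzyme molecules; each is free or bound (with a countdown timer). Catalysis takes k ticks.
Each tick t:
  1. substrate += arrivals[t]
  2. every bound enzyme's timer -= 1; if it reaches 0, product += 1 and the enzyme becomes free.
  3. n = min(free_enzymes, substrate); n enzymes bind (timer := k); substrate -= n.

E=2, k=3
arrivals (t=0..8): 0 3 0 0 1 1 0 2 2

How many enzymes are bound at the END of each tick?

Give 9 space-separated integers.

t=0: arr=0 -> substrate=0 bound=0 product=0
t=1: arr=3 -> substrate=1 bound=2 product=0
t=2: arr=0 -> substrate=1 bound=2 product=0
t=3: arr=0 -> substrate=1 bound=2 product=0
t=4: arr=1 -> substrate=0 bound=2 product=2
t=5: arr=1 -> substrate=1 bound=2 product=2
t=6: arr=0 -> substrate=1 bound=2 product=2
t=7: arr=2 -> substrate=1 bound=2 product=4
t=8: arr=2 -> substrate=3 bound=2 product=4

Answer: 0 2 2 2 2 2 2 2 2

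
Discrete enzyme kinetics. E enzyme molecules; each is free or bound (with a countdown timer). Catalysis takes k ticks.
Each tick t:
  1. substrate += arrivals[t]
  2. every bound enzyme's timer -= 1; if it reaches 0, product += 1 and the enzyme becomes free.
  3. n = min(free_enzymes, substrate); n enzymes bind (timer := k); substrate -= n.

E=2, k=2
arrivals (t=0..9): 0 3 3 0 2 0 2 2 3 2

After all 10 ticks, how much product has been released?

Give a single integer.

Answer: 8

Derivation:
t=0: arr=0 -> substrate=0 bound=0 product=0
t=1: arr=3 -> substrate=1 bound=2 product=0
t=2: arr=3 -> substrate=4 bound=2 product=0
t=3: arr=0 -> substrate=2 bound=2 product=2
t=4: arr=2 -> substrate=4 bound=2 product=2
t=5: arr=0 -> substrate=2 bound=2 product=4
t=6: arr=2 -> substrate=4 bound=2 product=4
t=7: arr=2 -> substrate=4 bound=2 product=6
t=8: arr=3 -> substrate=7 bound=2 product=6
t=9: arr=2 -> substrate=7 bound=2 product=8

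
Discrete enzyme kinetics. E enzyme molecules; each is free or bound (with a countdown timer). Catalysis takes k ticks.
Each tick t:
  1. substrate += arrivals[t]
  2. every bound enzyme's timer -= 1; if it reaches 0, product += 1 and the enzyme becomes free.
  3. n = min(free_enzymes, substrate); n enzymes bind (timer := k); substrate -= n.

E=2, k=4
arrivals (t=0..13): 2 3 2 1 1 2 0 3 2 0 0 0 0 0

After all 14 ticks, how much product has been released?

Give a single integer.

t=0: arr=2 -> substrate=0 bound=2 product=0
t=1: arr=3 -> substrate=3 bound=2 product=0
t=2: arr=2 -> substrate=5 bound=2 product=0
t=3: arr=1 -> substrate=6 bound=2 product=0
t=4: arr=1 -> substrate=5 bound=2 product=2
t=5: arr=2 -> substrate=7 bound=2 product=2
t=6: arr=0 -> substrate=7 bound=2 product=2
t=7: arr=3 -> substrate=10 bound=2 product=2
t=8: arr=2 -> substrate=10 bound=2 product=4
t=9: arr=0 -> substrate=10 bound=2 product=4
t=10: arr=0 -> substrate=10 bound=2 product=4
t=11: arr=0 -> substrate=10 bound=2 product=4
t=12: arr=0 -> substrate=8 bound=2 product=6
t=13: arr=0 -> substrate=8 bound=2 product=6

Answer: 6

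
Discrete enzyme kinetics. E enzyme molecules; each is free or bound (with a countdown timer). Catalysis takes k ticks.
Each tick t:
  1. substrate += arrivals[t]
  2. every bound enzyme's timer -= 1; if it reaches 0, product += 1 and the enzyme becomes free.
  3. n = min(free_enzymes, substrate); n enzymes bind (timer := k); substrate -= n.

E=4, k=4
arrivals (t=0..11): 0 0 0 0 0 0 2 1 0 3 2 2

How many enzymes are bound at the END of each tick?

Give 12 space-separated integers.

Answer: 0 0 0 0 0 0 2 3 3 4 4 4

Derivation:
t=0: arr=0 -> substrate=0 bound=0 product=0
t=1: arr=0 -> substrate=0 bound=0 product=0
t=2: arr=0 -> substrate=0 bound=0 product=0
t=3: arr=0 -> substrate=0 bound=0 product=0
t=4: arr=0 -> substrate=0 bound=0 product=0
t=5: arr=0 -> substrate=0 bound=0 product=0
t=6: arr=2 -> substrate=0 bound=2 product=0
t=7: arr=1 -> substrate=0 bound=3 product=0
t=8: arr=0 -> substrate=0 bound=3 product=0
t=9: arr=3 -> substrate=2 bound=4 product=0
t=10: arr=2 -> substrate=2 bound=4 product=2
t=11: arr=2 -> substrate=3 bound=4 product=3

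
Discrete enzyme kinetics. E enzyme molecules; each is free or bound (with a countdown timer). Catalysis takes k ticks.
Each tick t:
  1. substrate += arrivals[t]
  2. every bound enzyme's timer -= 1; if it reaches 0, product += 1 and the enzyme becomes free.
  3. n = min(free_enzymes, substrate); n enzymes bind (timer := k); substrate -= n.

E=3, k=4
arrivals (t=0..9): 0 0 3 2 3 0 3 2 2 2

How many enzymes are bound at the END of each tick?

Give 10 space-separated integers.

t=0: arr=0 -> substrate=0 bound=0 product=0
t=1: arr=0 -> substrate=0 bound=0 product=0
t=2: arr=3 -> substrate=0 bound=3 product=0
t=3: arr=2 -> substrate=2 bound=3 product=0
t=4: arr=3 -> substrate=5 bound=3 product=0
t=5: arr=0 -> substrate=5 bound=3 product=0
t=6: arr=3 -> substrate=5 bound=3 product=3
t=7: arr=2 -> substrate=7 bound=3 product=3
t=8: arr=2 -> substrate=9 bound=3 product=3
t=9: arr=2 -> substrate=11 bound=3 product=3

Answer: 0 0 3 3 3 3 3 3 3 3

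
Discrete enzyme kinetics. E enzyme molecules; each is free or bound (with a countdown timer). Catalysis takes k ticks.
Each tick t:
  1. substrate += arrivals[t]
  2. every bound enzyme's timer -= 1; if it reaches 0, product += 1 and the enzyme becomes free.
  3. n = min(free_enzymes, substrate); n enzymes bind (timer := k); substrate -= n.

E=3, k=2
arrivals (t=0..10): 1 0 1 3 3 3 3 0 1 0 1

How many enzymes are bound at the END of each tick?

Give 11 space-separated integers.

Answer: 1 1 1 3 3 3 3 3 3 3 3

Derivation:
t=0: arr=1 -> substrate=0 bound=1 product=0
t=1: arr=0 -> substrate=0 bound=1 product=0
t=2: arr=1 -> substrate=0 bound=1 product=1
t=3: arr=3 -> substrate=1 bound=3 product=1
t=4: arr=3 -> substrate=3 bound=3 product=2
t=5: arr=3 -> substrate=4 bound=3 product=4
t=6: arr=3 -> substrate=6 bound=3 product=5
t=7: arr=0 -> substrate=4 bound=3 product=7
t=8: arr=1 -> substrate=4 bound=3 product=8
t=9: arr=0 -> substrate=2 bound=3 product=10
t=10: arr=1 -> substrate=2 bound=3 product=11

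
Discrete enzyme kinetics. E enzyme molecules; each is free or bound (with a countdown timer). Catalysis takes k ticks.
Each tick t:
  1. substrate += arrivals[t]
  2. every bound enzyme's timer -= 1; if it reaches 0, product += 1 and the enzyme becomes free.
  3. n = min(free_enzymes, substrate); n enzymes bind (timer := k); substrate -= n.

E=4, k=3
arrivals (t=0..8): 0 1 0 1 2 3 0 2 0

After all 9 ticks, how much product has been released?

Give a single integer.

t=0: arr=0 -> substrate=0 bound=0 product=0
t=1: arr=1 -> substrate=0 bound=1 product=0
t=2: arr=0 -> substrate=0 bound=1 product=0
t=3: arr=1 -> substrate=0 bound=2 product=0
t=4: arr=2 -> substrate=0 bound=3 product=1
t=5: arr=3 -> substrate=2 bound=4 product=1
t=6: arr=0 -> substrate=1 bound=4 product=2
t=7: arr=2 -> substrate=1 bound=4 product=4
t=8: arr=0 -> substrate=0 bound=4 product=5

Answer: 5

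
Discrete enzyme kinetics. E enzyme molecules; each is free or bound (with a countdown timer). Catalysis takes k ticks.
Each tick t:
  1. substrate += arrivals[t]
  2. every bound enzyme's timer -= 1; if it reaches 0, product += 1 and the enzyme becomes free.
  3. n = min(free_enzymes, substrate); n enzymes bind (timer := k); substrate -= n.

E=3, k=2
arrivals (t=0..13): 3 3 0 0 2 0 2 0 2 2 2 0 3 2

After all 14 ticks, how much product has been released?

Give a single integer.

Answer: 16

Derivation:
t=0: arr=3 -> substrate=0 bound=3 product=0
t=1: arr=3 -> substrate=3 bound=3 product=0
t=2: arr=0 -> substrate=0 bound=3 product=3
t=3: arr=0 -> substrate=0 bound=3 product=3
t=4: arr=2 -> substrate=0 bound=2 product=6
t=5: arr=0 -> substrate=0 bound=2 product=6
t=6: arr=2 -> substrate=0 bound=2 product=8
t=7: arr=0 -> substrate=0 bound=2 product=8
t=8: arr=2 -> substrate=0 bound=2 product=10
t=9: arr=2 -> substrate=1 bound=3 product=10
t=10: arr=2 -> substrate=1 bound=3 product=12
t=11: arr=0 -> substrate=0 bound=3 product=13
t=12: arr=3 -> substrate=1 bound=3 product=15
t=13: arr=2 -> substrate=2 bound=3 product=16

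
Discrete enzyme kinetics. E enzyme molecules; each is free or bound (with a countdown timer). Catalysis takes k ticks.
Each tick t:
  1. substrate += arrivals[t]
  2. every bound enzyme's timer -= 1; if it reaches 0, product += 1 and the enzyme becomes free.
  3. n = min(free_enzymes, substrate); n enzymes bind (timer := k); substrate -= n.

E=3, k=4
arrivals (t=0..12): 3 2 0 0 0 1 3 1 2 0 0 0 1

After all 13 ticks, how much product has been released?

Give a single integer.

t=0: arr=3 -> substrate=0 bound=3 product=0
t=1: arr=2 -> substrate=2 bound=3 product=0
t=2: arr=0 -> substrate=2 bound=3 product=0
t=3: arr=0 -> substrate=2 bound=3 product=0
t=4: arr=0 -> substrate=0 bound=2 product=3
t=5: arr=1 -> substrate=0 bound=3 product=3
t=6: arr=3 -> substrate=3 bound=3 product=3
t=7: arr=1 -> substrate=4 bound=3 product=3
t=8: arr=2 -> substrate=4 bound=3 product=5
t=9: arr=0 -> substrate=3 bound=3 product=6
t=10: arr=0 -> substrate=3 bound=3 product=6
t=11: arr=0 -> substrate=3 bound=3 product=6
t=12: arr=1 -> substrate=2 bound=3 product=8

Answer: 8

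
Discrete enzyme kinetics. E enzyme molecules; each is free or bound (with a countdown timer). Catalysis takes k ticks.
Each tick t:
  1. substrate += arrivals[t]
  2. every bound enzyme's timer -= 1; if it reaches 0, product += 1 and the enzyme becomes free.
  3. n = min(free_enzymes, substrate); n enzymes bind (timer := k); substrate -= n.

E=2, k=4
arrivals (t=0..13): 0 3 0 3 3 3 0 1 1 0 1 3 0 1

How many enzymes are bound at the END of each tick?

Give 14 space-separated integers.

t=0: arr=0 -> substrate=0 bound=0 product=0
t=1: arr=3 -> substrate=1 bound=2 product=0
t=2: arr=0 -> substrate=1 bound=2 product=0
t=3: arr=3 -> substrate=4 bound=2 product=0
t=4: arr=3 -> substrate=7 bound=2 product=0
t=5: arr=3 -> substrate=8 bound=2 product=2
t=6: arr=0 -> substrate=8 bound=2 product=2
t=7: arr=1 -> substrate=9 bound=2 product=2
t=8: arr=1 -> substrate=10 bound=2 product=2
t=9: arr=0 -> substrate=8 bound=2 product=4
t=10: arr=1 -> substrate=9 bound=2 product=4
t=11: arr=3 -> substrate=12 bound=2 product=4
t=12: arr=0 -> substrate=12 bound=2 product=4
t=13: arr=1 -> substrate=11 bound=2 product=6

Answer: 0 2 2 2 2 2 2 2 2 2 2 2 2 2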